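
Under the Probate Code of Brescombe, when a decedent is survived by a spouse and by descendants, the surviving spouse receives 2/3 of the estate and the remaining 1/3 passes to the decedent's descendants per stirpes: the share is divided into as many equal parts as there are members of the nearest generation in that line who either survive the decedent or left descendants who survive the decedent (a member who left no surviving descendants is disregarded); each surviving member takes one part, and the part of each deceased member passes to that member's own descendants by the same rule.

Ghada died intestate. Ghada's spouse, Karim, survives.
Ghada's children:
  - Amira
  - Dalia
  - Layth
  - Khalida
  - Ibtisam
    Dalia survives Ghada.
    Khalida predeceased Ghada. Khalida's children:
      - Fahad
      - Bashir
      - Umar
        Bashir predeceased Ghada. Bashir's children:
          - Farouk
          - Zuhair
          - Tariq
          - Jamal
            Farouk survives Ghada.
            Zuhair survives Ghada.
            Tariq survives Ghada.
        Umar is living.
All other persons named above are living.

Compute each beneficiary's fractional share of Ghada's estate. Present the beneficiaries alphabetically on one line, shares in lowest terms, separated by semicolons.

Karim, as surviving spouse, takes 2/3.
The remaining 1/3 passes to Ghada's descendants per stirpes.
The 1/3 is divided into 5 equal shares of 1/15 among Amira, Dalia, Layth, Khalida, Ibtisam.
Amira is living and takes 1/15.
Dalia is living and takes 1/15.
Layth is living and takes 1/15.
Khalida predeceased; the 1/15 allotted to Khalida's branch passes to Khalida's issue by representation.
The 1/15 is divided into 3 equal shares of 1/45 among Fahad, Bashir, Umar.
Fahad is living and takes 1/45.
Bashir predeceased; the 1/45 allotted to Bashir's branch passes to Bashir's issue by representation.
The 1/45 is divided into 4 equal shares of 1/180 among Farouk, Zuhair, Tariq, Jamal.
Farouk is living and takes 1/180.
Zuhair is living and takes 1/180.
Tariq is living and takes 1/180.
Jamal is living and takes 1/180.
Umar is living and takes 1/45.
Ibtisam is living and takes 1/15.

Amira 1/15; Dalia 1/15; Fahad 1/45; Farouk 1/180; Ibtisam 1/15; Jamal 1/180; Karim 2/3; Layth 1/15; Tariq 1/180; Umar 1/45; Zuhair 1/180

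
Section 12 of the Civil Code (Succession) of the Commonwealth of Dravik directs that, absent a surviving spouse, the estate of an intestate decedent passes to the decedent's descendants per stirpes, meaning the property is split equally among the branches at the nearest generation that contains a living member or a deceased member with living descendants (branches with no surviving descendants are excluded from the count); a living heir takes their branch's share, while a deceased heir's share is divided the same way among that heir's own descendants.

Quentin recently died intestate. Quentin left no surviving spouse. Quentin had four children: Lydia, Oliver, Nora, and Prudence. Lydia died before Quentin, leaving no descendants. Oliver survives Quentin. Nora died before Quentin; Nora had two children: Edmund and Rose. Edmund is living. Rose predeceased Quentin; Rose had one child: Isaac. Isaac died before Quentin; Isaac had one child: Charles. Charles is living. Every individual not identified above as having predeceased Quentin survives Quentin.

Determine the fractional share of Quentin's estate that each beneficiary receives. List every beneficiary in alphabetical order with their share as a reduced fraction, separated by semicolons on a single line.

Charles 1/6; Edmund 1/6; Oliver 1/3; Prudence 1/3

There is no surviving spouse, so the entire estate passes to Quentin's descendants per stirpes.
Lydia left no surviving issue, so that branch lapses and is disregarded.
The estate is divided into 3 equal shares of 1/3 among Oliver, Nora, Prudence.
Oliver is living and takes 1/3.
Nora predeceased; the 1/3 allotted to Nora's branch passes to Nora's issue by representation.
The 1/3 is divided into 2 equal shares of 1/6 among Edmund, Rose.
Edmund is living and takes 1/6.
Rose predeceased; the 1/6 allotted to Rose's branch passes to Rose's issue by representation.
Isaac's line is the sole branch at this level, so the full 1/6 passes to Isaac's issue by representation.
Charles is the sole taker at this level and receives the full 1/6.
Prudence is living and takes 1/3.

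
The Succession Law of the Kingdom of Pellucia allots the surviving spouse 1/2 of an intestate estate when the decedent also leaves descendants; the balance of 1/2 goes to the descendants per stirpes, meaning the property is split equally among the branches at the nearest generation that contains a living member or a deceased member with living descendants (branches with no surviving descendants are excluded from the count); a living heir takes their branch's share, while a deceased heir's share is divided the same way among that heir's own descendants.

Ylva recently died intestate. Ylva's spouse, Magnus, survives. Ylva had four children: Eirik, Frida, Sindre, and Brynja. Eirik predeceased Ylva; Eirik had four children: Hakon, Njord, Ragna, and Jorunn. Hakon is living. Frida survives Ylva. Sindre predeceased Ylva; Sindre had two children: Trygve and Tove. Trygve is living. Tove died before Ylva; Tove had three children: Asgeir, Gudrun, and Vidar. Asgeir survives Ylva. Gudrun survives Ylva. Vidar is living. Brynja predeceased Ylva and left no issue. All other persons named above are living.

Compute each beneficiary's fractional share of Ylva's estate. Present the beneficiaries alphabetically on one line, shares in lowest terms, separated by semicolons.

Magnus, as surviving spouse, takes 1/2.
The remaining 1/2 passes to Ylva's descendants per stirpes.
Brynja left no surviving issue, so that branch lapses and is disregarded.
The 1/2 is divided into 3 equal shares of 1/6 among Eirik, Frida, Sindre.
Eirik predeceased; the 1/6 allotted to Eirik's branch passes to Eirik's issue by representation.
The 1/6 is divided into 4 equal shares of 1/24 among Hakon, Njord, Ragna, Jorunn.
Hakon is living and takes 1/24.
Njord is living and takes 1/24.
Ragna is living and takes 1/24.
Jorunn is living and takes 1/24.
Frida is living and takes 1/6.
Sindre predeceased; the 1/6 allotted to Sindre's branch passes to Sindre's issue by representation.
The 1/6 is divided into 2 equal shares of 1/12 among Trygve, Tove.
Trygve is living and takes 1/12.
Tove predeceased; the 1/12 allotted to Tove's branch passes to Tove's issue by representation.
The 1/12 is divided into 3 equal shares of 1/36 among Asgeir, Gudrun, Vidar.
Asgeir is living and takes 1/36.
Gudrun is living and takes 1/36.
Vidar is living and takes 1/36.

Asgeir 1/36; Frida 1/6; Gudrun 1/36; Hakon 1/24; Jorunn 1/24; Magnus 1/2; Njord 1/24; Ragna 1/24; Trygve 1/12; Vidar 1/36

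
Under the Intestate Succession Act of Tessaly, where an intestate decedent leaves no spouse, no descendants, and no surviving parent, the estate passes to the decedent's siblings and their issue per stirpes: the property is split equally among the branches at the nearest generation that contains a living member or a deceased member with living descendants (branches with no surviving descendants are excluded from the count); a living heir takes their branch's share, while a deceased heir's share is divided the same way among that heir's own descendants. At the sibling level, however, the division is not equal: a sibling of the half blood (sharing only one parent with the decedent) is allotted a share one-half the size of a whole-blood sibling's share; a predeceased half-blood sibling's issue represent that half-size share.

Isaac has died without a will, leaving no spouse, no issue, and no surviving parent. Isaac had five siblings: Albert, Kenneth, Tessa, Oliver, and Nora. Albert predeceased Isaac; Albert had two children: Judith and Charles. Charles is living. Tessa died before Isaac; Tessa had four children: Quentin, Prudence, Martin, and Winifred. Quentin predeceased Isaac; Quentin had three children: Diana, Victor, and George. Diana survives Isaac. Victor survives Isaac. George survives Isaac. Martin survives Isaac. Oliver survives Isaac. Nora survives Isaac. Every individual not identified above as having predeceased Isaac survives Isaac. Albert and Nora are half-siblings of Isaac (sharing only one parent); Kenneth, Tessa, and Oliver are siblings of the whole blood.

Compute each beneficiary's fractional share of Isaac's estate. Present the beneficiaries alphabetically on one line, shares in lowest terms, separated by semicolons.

No spouse, descendants, or parent survives, so the estate passes to Isaac's siblings per stirpes.
Half-blood siblings count for one-half the weight of whole-blood siblings at the initial division.
Dividing 1 in proportion to weights (total weight 4): Albert (weight 1/2) → 1/8; Kenneth (weight 1) → 1/4; Tessa (weight 1) → 1/4; Oliver (weight 1) → 1/4; Nora (weight 1/2) → 1/8.
Albert predeceased; the 1/8 allotted to Albert's branch passes to Albert's issue by representation.
The 1/8 is divided into 2 equal shares of 1/16 among Judith, Charles.
Judith is living and takes 1/16.
Charles is living and takes 1/16.
Kenneth is living and takes 1/4.
Tessa predeceased; the 1/4 allotted to Tessa's branch passes to Tessa's issue by representation.
The 1/4 is divided into 4 equal shares of 1/16 among Quentin, Prudence, Martin, Winifred.
Quentin predeceased; the 1/16 allotted to Quentin's branch passes to Quentin's issue by representation.
The 1/16 is divided into 3 equal shares of 1/48 among Diana, Victor, George.
Diana is living and takes 1/48.
Victor is living and takes 1/48.
George is living and takes 1/48.
Prudence is living and takes 1/16.
Martin is living and takes 1/16.
Winifred is living and takes 1/16.
Oliver is living and takes 1/4.
Nora is living and takes 1/8.

Charles 1/16; Diana 1/48; George 1/48; Judith 1/16; Kenneth 1/4; Martin 1/16; Nora 1/8; Oliver 1/4; Prudence 1/16; Victor 1/48; Winifred 1/16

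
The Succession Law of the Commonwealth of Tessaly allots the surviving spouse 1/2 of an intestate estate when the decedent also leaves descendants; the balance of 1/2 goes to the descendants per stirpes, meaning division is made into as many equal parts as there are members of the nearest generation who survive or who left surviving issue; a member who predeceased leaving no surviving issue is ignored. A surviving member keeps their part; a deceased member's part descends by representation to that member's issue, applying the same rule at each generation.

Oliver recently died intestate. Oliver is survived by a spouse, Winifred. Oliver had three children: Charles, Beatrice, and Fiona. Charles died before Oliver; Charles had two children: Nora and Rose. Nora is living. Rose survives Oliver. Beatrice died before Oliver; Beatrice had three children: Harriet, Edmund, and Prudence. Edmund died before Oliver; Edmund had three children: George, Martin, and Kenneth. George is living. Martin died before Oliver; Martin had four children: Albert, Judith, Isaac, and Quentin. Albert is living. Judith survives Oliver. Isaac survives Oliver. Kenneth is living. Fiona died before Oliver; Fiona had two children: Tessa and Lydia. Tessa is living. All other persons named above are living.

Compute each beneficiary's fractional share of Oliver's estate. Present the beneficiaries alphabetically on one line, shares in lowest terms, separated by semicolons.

Winifred, as surviving spouse, takes 1/2.
The remaining 1/2 passes to Oliver's descendants per stirpes.
The 1/2 is divided into 3 equal shares of 1/6 among Charles, Beatrice, Fiona.
Charles predeceased; the 1/6 allotted to Charles's branch passes to Charles's issue by representation.
The 1/6 is divided into 2 equal shares of 1/12 among Nora, Rose.
Nora is living and takes 1/12.
Rose is living and takes 1/12.
Beatrice predeceased; the 1/6 allotted to Beatrice's branch passes to Beatrice's issue by representation.
The 1/6 is divided into 3 equal shares of 1/18 among Harriet, Edmund, Prudence.
Harriet is living and takes 1/18.
Edmund predeceased; the 1/18 allotted to Edmund's branch passes to Edmund's issue by representation.
The 1/18 is divided into 3 equal shares of 1/54 among George, Martin, Kenneth.
George is living and takes 1/54.
Martin predeceased; the 1/54 allotted to Martin's branch passes to Martin's issue by representation.
The 1/54 is divided into 4 equal shares of 1/216 among Albert, Judith, Isaac, Quentin.
Albert is living and takes 1/216.
Judith is living and takes 1/216.
Isaac is living and takes 1/216.
Quentin is living and takes 1/216.
Kenneth is living and takes 1/54.
Prudence is living and takes 1/18.
Fiona predeceased; the 1/6 allotted to Fiona's branch passes to Fiona's issue by representation.
The 1/6 is divided into 2 equal shares of 1/12 among Tessa, Lydia.
Tessa is living and takes 1/12.
Lydia is living and takes 1/12.

Albert 1/216; George 1/54; Harriet 1/18; Isaac 1/216; Judith 1/216; Kenneth 1/54; Lydia 1/12; Nora 1/12; Prudence 1/18; Quentin 1/216; Rose 1/12; Tessa 1/12; Winifred 1/2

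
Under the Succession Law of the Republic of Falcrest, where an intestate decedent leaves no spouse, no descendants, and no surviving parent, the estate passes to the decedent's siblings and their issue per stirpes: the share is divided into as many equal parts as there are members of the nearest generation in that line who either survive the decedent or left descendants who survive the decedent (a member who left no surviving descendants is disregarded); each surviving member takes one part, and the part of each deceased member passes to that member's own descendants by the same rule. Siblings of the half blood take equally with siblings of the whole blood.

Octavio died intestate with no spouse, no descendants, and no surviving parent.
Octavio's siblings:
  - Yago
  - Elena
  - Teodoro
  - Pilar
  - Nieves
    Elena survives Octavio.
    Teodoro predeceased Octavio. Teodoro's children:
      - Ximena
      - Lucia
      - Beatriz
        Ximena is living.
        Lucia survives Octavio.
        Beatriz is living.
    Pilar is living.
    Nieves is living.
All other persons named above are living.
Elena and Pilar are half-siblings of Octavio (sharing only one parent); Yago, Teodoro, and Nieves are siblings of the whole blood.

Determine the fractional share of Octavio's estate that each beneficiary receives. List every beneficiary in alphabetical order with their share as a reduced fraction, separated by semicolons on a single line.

Beatriz 1/15; Elena 1/5; Lucia 1/15; Nieves 1/5; Pilar 1/5; Ximena 1/15; Yago 1/5

No spouse, descendants, or parent survives, so the estate passes to Octavio's siblings per stirpes.
Half-blood and whole-blood siblings take equally under the stated rule.
The estate is divided into 5 equal shares of 1/5 among Yago, Elena, Teodoro, Pilar, Nieves.
Yago is living and takes 1/5.
Elena is living and takes 1/5.
Teodoro predeceased; the 1/5 allotted to Teodoro's branch passes to Teodoro's issue by representation.
The 1/5 is divided into 3 equal shares of 1/15 among Ximena, Lucia, Beatriz.
Ximena is living and takes 1/15.
Lucia is living and takes 1/15.
Beatriz is living and takes 1/15.
Pilar is living and takes 1/5.
Nieves is living and takes 1/5.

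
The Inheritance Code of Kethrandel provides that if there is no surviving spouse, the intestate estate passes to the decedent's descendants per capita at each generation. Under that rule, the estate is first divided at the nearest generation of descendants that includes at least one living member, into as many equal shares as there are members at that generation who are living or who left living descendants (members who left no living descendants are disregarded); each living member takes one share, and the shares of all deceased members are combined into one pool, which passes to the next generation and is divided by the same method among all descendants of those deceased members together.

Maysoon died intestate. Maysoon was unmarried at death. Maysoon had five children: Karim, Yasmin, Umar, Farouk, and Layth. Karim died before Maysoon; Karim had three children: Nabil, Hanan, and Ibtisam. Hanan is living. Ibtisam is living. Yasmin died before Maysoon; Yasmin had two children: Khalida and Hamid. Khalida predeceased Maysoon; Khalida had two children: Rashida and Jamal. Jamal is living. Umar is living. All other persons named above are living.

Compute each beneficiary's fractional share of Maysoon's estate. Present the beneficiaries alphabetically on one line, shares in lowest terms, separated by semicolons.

Farouk 1/5; Hamid 2/25; Hanan 2/25; Ibtisam 2/25; Jamal 1/25; Layth 1/5; Nabil 2/25; Rashida 1/25; Umar 1/5

There is no surviving spouse, so the entire estate passes to Maysoon's descendants per capita at each generation.
At generation 1 (Karim, Yasmin, Umar, Farouk, Layth) there are 5 shares of (1)/5 = 1/5 each.
Living: Umar, Farouk, and Layth — each takes 1/5.
Deceased: Karim and Yasmin. Their combined 2/5 is pooled and carried to generation 2.
At generation 2 (Nabil, Hanan, Ibtisam, Khalida, Hamid) there are 5 shares of (2/5)/5 = 2/25 each.
Living: Nabil, Hanan, Ibtisam, and Hamid — each takes 2/25.
Deceased: Khalida. That 2/25 share is carried to generation 3.
At generation 3 (Rashida, Jamal) there are 2 shares of (2/25)/2 = 1/25 each.
Living: Rashida and Jamal — each takes 1/25.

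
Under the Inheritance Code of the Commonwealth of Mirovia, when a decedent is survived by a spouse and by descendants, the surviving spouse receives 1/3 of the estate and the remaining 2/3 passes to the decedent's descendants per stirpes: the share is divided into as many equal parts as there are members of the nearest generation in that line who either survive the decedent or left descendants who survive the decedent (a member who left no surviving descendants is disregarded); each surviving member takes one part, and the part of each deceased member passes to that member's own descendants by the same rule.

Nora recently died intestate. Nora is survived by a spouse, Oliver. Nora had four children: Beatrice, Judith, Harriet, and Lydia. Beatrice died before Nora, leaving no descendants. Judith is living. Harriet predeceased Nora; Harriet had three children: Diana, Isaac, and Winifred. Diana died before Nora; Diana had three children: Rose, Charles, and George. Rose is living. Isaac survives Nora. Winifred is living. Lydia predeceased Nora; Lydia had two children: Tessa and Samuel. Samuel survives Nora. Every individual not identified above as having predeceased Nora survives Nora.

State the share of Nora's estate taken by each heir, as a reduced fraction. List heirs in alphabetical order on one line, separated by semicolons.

Oliver, as surviving spouse, takes 1/3.
The remaining 2/3 passes to Nora's descendants per stirpes.
Beatrice left no surviving issue, so that branch lapses and is disregarded.
The 2/3 is divided into 3 equal shares of 2/9 among Judith, Harriet, Lydia.
Judith is living and takes 2/9.
Harriet predeceased; the 2/9 allotted to Harriet's branch passes to Harriet's issue by representation.
The 2/9 is divided into 3 equal shares of 2/27 among Diana, Isaac, Winifred.
Diana predeceased; the 2/27 allotted to Diana's branch passes to Diana's issue by representation.
The 2/27 is divided into 3 equal shares of 2/81 among Rose, Charles, George.
Rose is living and takes 2/81.
Charles is living and takes 2/81.
George is living and takes 2/81.
Isaac is living and takes 2/27.
Winifred is living and takes 2/27.
Lydia predeceased; the 2/9 allotted to Lydia's branch passes to Lydia's issue by representation.
The 2/9 is divided into 2 equal shares of 1/9 among Tessa, Samuel.
Tessa is living and takes 1/9.
Samuel is living and takes 1/9.

Charles 2/81; George 2/81; Isaac 2/27; Judith 2/9; Oliver 1/3; Rose 2/81; Samuel 1/9; Tessa 1/9; Winifred 2/27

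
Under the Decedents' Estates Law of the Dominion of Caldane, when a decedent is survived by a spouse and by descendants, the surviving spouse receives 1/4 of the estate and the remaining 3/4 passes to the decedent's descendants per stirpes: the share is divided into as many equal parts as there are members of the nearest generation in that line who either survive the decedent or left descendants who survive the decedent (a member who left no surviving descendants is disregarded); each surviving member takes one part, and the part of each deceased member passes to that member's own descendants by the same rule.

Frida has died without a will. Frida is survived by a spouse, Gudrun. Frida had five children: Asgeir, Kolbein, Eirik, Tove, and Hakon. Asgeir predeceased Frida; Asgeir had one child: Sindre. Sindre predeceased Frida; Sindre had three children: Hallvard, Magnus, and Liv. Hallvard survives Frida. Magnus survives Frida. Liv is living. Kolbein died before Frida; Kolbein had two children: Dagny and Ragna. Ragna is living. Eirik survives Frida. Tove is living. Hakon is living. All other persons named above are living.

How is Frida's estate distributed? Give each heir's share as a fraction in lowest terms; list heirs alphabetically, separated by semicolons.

Dagny 3/40; Eirik 3/20; Gudrun 1/4; Hakon 3/20; Hallvard 1/20; Liv 1/20; Magnus 1/20; Ragna 3/40; Tove 3/20

Gudrun, as surviving spouse, takes 1/4.
The remaining 3/4 passes to Frida's descendants per stirpes.
The 3/4 is divided into 5 equal shares of 3/20 among Asgeir, Kolbein, Eirik, Tove, Hakon.
Asgeir predeceased; the 3/20 allotted to Asgeir's branch passes to Asgeir's issue by representation.
Sindre's line is the sole branch at this level, so the full 3/20 passes to Sindre's issue by representation.
The 3/20 is divided into 3 equal shares of 1/20 among Hallvard, Magnus, Liv.
Hallvard is living and takes 1/20.
Magnus is living and takes 1/20.
Liv is living and takes 1/20.
Kolbein predeceased; the 3/20 allotted to Kolbein's branch passes to Kolbein's issue by representation.
The 3/20 is divided into 2 equal shares of 3/40 among Dagny, Ragna.
Dagny is living and takes 3/40.
Ragna is living and takes 3/40.
Eirik is living and takes 3/20.
Tove is living and takes 3/20.
Hakon is living and takes 3/20.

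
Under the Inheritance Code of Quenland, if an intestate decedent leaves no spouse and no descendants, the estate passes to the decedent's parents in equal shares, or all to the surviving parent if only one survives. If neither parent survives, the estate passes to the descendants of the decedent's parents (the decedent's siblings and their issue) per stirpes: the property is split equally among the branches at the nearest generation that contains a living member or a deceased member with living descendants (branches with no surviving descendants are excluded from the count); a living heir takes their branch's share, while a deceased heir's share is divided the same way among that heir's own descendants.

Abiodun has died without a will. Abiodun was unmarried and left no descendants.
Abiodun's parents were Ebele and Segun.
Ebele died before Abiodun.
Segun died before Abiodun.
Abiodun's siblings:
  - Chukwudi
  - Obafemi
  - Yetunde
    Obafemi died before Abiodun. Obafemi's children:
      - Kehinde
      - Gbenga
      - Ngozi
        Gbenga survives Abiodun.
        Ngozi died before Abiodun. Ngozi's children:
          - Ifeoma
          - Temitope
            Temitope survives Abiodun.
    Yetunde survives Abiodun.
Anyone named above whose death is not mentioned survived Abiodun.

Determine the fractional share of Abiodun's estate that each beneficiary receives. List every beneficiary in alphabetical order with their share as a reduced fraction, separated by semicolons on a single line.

Chukwudi 1/3; Gbenga 1/9; Ifeoma 1/18; Kehinde 1/9; Temitope 1/18; Yetunde 1/3

Neither parent survives and there are no descendants, so the estate passes to Abiodun's siblings and their issue per stirpes.
The estate is divided into 3 equal shares of 1/3 among Chukwudi, Obafemi, Yetunde.
Chukwudi is living and takes 1/3.
Obafemi predeceased; the 1/3 allotted to Obafemi's branch passes to Obafemi's issue by representation.
The 1/3 is divided into 3 equal shares of 1/9 among Kehinde, Gbenga, Ngozi.
Kehinde is living and takes 1/9.
Gbenga is living and takes 1/9.
Ngozi predeceased; the 1/9 allotted to Ngozi's branch passes to Ngozi's issue by representation.
The 1/9 is divided into 2 equal shares of 1/18 among Ifeoma, Temitope.
Ifeoma is living and takes 1/18.
Temitope is living and takes 1/18.
Yetunde is living and takes 1/3.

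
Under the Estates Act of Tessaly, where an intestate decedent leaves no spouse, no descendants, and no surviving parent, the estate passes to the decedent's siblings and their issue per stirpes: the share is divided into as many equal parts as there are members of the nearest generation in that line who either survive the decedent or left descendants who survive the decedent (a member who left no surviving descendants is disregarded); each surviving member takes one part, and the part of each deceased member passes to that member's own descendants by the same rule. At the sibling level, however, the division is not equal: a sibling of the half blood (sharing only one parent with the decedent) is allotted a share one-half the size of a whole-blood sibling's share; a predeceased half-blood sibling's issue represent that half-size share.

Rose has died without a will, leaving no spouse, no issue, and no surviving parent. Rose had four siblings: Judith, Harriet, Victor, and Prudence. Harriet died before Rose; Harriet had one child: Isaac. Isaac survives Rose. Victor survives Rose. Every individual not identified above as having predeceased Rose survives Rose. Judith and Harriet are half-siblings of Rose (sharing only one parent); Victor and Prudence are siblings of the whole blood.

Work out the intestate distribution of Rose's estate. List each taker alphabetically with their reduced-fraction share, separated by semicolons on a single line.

No spouse, descendants, or parent survives, so the estate passes to Rose's siblings per stirpes.
Half-blood siblings count for one-half the weight of whole-blood siblings at the initial division.
Dividing 1 in proportion to weights (total weight 3): Judith (weight 1/2) → 1/6; Harriet (weight 1/2) → 1/6; Victor (weight 1) → 1/3; Prudence (weight 1) → 1/3.
Judith is living and takes 1/6.
Harriet predeceased; the 1/6 allotted to Harriet's branch passes to Harriet's issue by representation.
Isaac is the sole taker at this level and receives the full 1/6.
Victor is living and takes 1/3.
Prudence is living and takes 1/3.

Isaac 1/6; Judith 1/6; Prudence 1/3; Victor 1/3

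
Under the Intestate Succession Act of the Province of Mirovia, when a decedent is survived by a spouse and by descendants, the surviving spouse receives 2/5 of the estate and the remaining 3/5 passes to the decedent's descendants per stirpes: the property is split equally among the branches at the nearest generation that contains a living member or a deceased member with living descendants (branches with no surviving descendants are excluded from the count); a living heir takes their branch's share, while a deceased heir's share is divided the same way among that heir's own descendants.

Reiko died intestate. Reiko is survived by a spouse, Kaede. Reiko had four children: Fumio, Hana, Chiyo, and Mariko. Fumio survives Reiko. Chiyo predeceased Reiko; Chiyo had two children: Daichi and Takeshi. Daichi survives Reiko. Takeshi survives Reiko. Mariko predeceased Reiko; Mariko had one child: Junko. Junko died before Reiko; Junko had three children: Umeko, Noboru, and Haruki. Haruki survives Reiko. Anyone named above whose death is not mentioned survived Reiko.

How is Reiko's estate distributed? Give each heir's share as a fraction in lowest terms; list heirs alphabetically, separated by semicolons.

Kaede, as surviving spouse, takes 2/5.
The remaining 3/5 passes to Reiko's descendants per stirpes.
The 3/5 is divided into 4 equal shares of 3/20 among Fumio, Hana, Chiyo, Mariko.
Fumio is living and takes 3/20.
Hana is living and takes 3/20.
Chiyo predeceased; the 3/20 allotted to Chiyo's branch passes to Chiyo's issue by representation.
The 3/20 is divided into 2 equal shares of 3/40 among Daichi, Takeshi.
Daichi is living and takes 3/40.
Takeshi is living and takes 3/40.
Mariko predeceased; the 3/20 allotted to Mariko's branch passes to Mariko's issue by representation.
Junko's line is the sole branch at this level, so the full 3/20 passes to Junko's issue by representation.
The 3/20 is divided into 3 equal shares of 1/20 among Umeko, Noboru, Haruki.
Umeko is living and takes 1/20.
Noboru is living and takes 1/20.
Haruki is living and takes 1/20.

Daichi 3/40; Fumio 3/20; Hana 3/20; Haruki 1/20; Kaede 2/5; Noboru 1/20; Takeshi 3/40; Umeko 1/20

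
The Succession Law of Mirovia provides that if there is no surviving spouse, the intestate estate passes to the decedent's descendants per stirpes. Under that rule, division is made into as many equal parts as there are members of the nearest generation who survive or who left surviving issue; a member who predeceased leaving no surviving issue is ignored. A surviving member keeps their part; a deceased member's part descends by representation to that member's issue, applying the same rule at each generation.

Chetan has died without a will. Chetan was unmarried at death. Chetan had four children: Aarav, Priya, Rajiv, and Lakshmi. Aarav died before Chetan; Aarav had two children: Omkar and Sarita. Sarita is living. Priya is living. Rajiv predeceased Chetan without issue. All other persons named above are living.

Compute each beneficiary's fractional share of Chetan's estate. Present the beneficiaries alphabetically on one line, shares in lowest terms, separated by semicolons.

There is no surviving spouse, so the entire estate passes to Chetan's descendants per stirpes.
Rajiv left no surviving issue, so that branch lapses and is disregarded.
The estate is divided into 3 equal shares of 1/3 among Aarav, Priya, Lakshmi.
Aarav predeceased; the 1/3 allotted to Aarav's branch passes to Aarav's issue by representation.
The 1/3 is divided into 2 equal shares of 1/6 among Omkar, Sarita.
Omkar is living and takes 1/6.
Sarita is living and takes 1/6.
Priya is living and takes 1/3.
Lakshmi is living and takes 1/3.

Lakshmi 1/3; Omkar 1/6; Priya 1/3; Sarita 1/6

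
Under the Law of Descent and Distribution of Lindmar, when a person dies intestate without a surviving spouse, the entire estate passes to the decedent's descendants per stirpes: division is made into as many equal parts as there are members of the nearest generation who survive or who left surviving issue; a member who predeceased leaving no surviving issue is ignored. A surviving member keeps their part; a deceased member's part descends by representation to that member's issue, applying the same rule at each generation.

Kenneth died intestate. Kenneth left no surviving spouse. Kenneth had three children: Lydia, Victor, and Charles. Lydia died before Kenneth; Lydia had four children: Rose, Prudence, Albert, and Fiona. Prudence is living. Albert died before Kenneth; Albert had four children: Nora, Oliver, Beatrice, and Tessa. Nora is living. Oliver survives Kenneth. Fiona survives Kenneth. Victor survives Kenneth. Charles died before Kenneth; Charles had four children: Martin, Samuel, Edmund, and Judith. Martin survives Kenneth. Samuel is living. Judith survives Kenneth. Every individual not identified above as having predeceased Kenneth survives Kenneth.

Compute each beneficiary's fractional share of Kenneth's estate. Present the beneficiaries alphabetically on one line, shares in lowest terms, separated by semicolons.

Beatrice 1/48; Edmund 1/12; Fiona 1/12; Judith 1/12; Martin 1/12; Nora 1/48; Oliver 1/48; Prudence 1/12; Rose 1/12; Samuel 1/12; Tessa 1/48; Victor 1/3

There is no surviving spouse, so the entire estate passes to Kenneth's descendants per stirpes.
The estate is divided into 3 equal shares of 1/3 among Lydia, Victor, Charles.
Lydia predeceased; the 1/3 allotted to Lydia's branch passes to Lydia's issue by representation.
The 1/3 is divided into 4 equal shares of 1/12 among Rose, Prudence, Albert, Fiona.
Rose is living and takes 1/12.
Prudence is living and takes 1/12.
Albert predeceased; the 1/12 allotted to Albert's branch passes to Albert's issue by representation.
The 1/12 is divided into 4 equal shares of 1/48 among Nora, Oliver, Beatrice, Tessa.
Nora is living and takes 1/48.
Oliver is living and takes 1/48.
Beatrice is living and takes 1/48.
Tessa is living and takes 1/48.
Fiona is living and takes 1/12.
Victor is living and takes 1/3.
Charles predeceased; the 1/3 allotted to Charles's branch passes to Charles's issue by representation.
The 1/3 is divided into 4 equal shares of 1/12 among Martin, Samuel, Edmund, Judith.
Martin is living and takes 1/12.
Samuel is living and takes 1/12.
Edmund is living and takes 1/12.
Judith is living and takes 1/12.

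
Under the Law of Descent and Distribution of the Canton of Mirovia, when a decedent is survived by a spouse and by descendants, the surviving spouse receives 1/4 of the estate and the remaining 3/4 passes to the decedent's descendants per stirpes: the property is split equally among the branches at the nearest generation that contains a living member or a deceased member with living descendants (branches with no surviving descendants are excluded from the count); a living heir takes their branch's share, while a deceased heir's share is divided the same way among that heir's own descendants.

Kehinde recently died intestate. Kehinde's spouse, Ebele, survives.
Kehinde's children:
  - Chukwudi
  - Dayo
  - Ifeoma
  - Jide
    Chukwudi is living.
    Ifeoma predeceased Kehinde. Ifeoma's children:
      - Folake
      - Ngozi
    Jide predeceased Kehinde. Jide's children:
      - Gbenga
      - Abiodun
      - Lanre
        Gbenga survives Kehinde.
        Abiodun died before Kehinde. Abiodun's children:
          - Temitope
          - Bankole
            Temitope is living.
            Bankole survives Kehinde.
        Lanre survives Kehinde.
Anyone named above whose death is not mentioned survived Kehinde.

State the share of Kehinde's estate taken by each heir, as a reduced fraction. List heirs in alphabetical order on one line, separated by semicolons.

Ebele, as surviving spouse, takes 1/4.
The remaining 3/4 passes to Kehinde's descendants per stirpes.
The 3/4 is divided into 4 equal shares of 3/16 among Chukwudi, Dayo, Ifeoma, Jide.
Chukwudi is living and takes 3/16.
Dayo is living and takes 3/16.
Ifeoma predeceased; the 3/16 allotted to Ifeoma's branch passes to Ifeoma's issue by representation.
The 3/16 is divided into 2 equal shares of 3/32 among Folake, Ngozi.
Folake is living and takes 3/32.
Ngozi is living and takes 3/32.
Jide predeceased; the 3/16 allotted to Jide's branch passes to Jide's issue by representation.
The 3/16 is divided into 3 equal shares of 1/16 among Gbenga, Abiodun, Lanre.
Gbenga is living and takes 1/16.
Abiodun predeceased; the 1/16 allotted to Abiodun's branch passes to Abiodun's issue by representation.
The 1/16 is divided into 2 equal shares of 1/32 among Temitope, Bankole.
Temitope is living and takes 1/32.
Bankole is living and takes 1/32.
Lanre is living and takes 1/16.

Bankole 1/32; Chukwudi 3/16; Dayo 3/16; Ebele 1/4; Folake 3/32; Gbenga 1/16; Lanre 1/16; Ngozi 3/32; Temitope 1/32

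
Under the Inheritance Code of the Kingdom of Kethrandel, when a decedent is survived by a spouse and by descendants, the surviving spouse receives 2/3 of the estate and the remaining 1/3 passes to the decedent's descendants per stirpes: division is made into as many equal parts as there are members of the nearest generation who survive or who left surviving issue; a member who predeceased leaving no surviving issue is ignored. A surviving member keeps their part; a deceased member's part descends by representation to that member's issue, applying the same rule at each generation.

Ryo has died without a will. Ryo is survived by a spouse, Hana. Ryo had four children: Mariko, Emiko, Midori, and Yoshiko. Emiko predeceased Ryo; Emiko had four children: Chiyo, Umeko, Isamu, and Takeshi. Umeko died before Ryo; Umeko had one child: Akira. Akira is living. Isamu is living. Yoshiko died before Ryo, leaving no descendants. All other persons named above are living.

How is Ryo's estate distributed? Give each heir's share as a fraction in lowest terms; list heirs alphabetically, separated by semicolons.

Hana, as surviving spouse, takes 2/3.
The remaining 1/3 passes to Ryo's descendants per stirpes.
Yoshiko left no surviving issue, so that branch lapses and is disregarded.
The 1/3 is divided into 3 equal shares of 1/9 among Mariko, Emiko, Midori.
Mariko is living and takes 1/9.
Emiko predeceased; the 1/9 allotted to Emiko's branch passes to Emiko's issue by representation.
The 1/9 is divided into 4 equal shares of 1/36 among Chiyo, Umeko, Isamu, Takeshi.
Chiyo is living and takes 1/36.
Umeko predeceased; the 1/36 allotted to Umeko's branch passes to Umeko's issue by representation.
Akira is the sole taker at this level and receives the full 1/36.
Isamu is living and takes 1/36.
Takeshi is living and takes 1/36.
Midori is living and takes 1/9.

Akira 1/36; Chiyo 1/36; Hana 2/3; Isamu 1/36; Mariko 1/9; Midori 1/9; Takeshi 1/36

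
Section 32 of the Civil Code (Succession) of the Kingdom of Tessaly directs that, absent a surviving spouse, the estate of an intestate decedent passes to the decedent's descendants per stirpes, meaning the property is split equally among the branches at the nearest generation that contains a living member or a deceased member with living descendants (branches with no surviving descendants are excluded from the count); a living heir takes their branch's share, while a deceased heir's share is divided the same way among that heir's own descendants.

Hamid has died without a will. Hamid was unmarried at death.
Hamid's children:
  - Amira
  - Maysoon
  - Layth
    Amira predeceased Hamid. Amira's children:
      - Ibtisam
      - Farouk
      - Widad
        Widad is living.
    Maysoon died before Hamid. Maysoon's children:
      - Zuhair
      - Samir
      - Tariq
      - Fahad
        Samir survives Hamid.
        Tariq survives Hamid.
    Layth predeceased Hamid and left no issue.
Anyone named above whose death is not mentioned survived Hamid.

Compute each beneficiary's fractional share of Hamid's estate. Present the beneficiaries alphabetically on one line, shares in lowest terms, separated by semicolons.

Fahad 1/8; Farouk 1/6; Ibtisam 1/6; Samir 1/8; Tariq 1/8; Widad 1/6; Zuhair 1/8

There is no surviving spouse, so the entire estate passes to Hamid's descendants per stirpes.
Layth left no surviving issue, so that branch lapses and is disregarded.
The estate is divided into 2 equal shares of 1/2 among Amira, Maysoon.
Amira predeceased; the 1/2 allotted to Amira's branch passes to Amira's issue by representation.
The 1/2 is divided into 3 equal shares of 1/6 among Ibtisam, Farouk, Widad.
Ibtisam is living and takes 1/6.
Farouk is living and takes 1/6.
Widad is living and takes 1/6.
Maysoon predeceased; the 1/2 allotted to Maysoon's branch passes to Maysoon's issue by representation.
The 1/2 is divided into 4 equal shares of 1/8 among Zuhair, Samir, Tariq, Fahad.
Zuhair is living and takes 1/8.
Samir is living and takes 1/8.
Tariq is living and takes 1/8.
Fahad is living and takes 1/8.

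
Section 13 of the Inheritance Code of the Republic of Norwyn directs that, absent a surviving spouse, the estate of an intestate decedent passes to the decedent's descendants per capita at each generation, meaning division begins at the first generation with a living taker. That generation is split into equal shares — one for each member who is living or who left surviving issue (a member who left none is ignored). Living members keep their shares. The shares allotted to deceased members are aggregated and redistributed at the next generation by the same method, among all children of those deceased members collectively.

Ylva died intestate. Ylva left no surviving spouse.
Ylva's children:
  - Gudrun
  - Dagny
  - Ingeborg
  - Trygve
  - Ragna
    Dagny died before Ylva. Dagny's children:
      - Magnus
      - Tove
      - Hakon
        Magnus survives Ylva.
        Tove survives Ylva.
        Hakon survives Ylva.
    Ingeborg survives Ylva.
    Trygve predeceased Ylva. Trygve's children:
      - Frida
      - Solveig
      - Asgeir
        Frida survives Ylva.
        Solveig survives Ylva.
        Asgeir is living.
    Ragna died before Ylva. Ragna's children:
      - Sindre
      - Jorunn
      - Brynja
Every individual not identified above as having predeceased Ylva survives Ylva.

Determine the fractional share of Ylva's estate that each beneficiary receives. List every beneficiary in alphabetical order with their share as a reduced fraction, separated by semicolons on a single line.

There is no surviving spouse, so the entire estate passes to Ylva's descendants per capita at each generation.
At generation 1 (Gudrun, Dagny, Ingeborg, Trygve, Ragna) there are 5 shares of (1)/5 = 1/5 each.
Living: Gudrun and Ingeborg — each takes 1/5.
Deceased: Dagny, Trygve, and Ragna. Their combined 3/5 is pooled and carried to generation 2.
At generation 2 (Magnus, Tove, Hakon, Frida, Solveig, Asgeir, Sindre, Jorunn, Brynja) there are 9 shares of (3/5)/9 = 1/15 each.
Living: Magnus, Tove, Hakon, Frida, Solveig, Asgeir, Sindre, Jorunn, and Brynja — each takes 1/15.

Asgeir 1/15; Brynja 1/15; Frida 1/15; Gudrun 1/5; Hakon 1/15; Ingeborg 1/5; Jorunn 1/15; Magnus 1/15; Sindre 1/15; Solveig 1/15; Tove 1/15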